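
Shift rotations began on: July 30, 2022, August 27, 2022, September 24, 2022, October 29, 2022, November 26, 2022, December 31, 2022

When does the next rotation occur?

These are Saturdays with 28, 28, 35, 28, 35-day gaps.
Each is the final Saturday of its month — July 30, 2022 is past the 28th, so '4th Saturday' doesn't fit.
Last Saturday of January 2023: January 28, 2023.

January 28, 2023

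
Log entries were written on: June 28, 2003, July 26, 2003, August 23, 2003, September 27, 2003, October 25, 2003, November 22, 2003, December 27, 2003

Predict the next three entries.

January 24, 2004; February 28, 2004; March 27, 2004

These are Saturdays at 28- or 35-day spacing (28, 28, 35, 28, 28, 35).
The pattern: 4th Saturday of the month.
4th Saturday of January 2004: January 24, 2004.
February 2004 — 4th Saturday is February 28, 2004.
4th Saturday of March 2004: March 27, 2004.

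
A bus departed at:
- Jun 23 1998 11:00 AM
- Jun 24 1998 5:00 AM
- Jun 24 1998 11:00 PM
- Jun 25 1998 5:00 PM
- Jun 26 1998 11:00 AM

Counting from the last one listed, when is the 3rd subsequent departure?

Jun 28 1998 5:00 PM

Spacing: 18, 18, 18, 18 h — constant 18 h.
Jun 26 1998 11:00 AM + 18 h = Jun 27 1998 5:00 AM.
Jun 27 1998 5:00 AM + 18 h = Jun 27 1998 11:00 PM.
Jun 27 1998 11:00 PM + 18 h = Jun 28 1998 5:00 PM.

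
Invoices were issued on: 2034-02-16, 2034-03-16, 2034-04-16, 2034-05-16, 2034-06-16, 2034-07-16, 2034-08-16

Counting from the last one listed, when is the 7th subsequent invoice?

2035-03-16

The day-of-month is always 16 (28, 31, 30, 31, 30, 31 days between events).
So this recurs on the 16th of each month.
Next: September 2034 → 2034-09-16.
Next: October 2034 → 2034-10-16.
Next: November 2034 → 2034-11-16.
Next: December 2034 → 2034-12-16.
January 2035: 2035-01-16.
Next: February 2035 → 2035-02-16.
Next: March 2035 → 2035-03-16.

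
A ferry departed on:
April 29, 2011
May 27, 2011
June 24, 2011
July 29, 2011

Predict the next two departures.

Every date is a Friday; gaps 28, 28, 35 days.
Each is the last Friday of its month (at least one falls on the 29th or later, ruling out '4th Friday').
Last Friday of August 2011: August 26, 2011.
Last Friday of September 2011: September 30, 2011.

August 26, 2011; September 30, 2011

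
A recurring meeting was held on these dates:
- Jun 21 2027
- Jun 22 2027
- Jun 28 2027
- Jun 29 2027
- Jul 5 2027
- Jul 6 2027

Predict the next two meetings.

Jul 12 2027, Jul 13 2027

The gap pattern 1, 6, 1, 6, 1 repeats every 2 events.
These are the Mondays and Tuesdays of each week.
Next Monday: Jul 12 2027.
The following Tuesday is Jul 13 2027.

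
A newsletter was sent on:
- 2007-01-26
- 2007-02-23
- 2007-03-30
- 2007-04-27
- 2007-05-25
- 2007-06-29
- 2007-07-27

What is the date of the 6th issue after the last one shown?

2008-01-25

These are Fridays with 28, 35, 28, 28, 35, 28-day gaps.
Each is the final Friday of its month — 2007-03-30 is past the 28th, so '4th Friday' doesn't fit.
August 2007 ends with Friday 2007-08-31.
September 2007 ends with Friday 2007-09-28.
October 2007 ends with Friday 2007-10-26.
November 2007 ends with Friday 2007-11-30.
December 2007 ends with Friday 2007-12-28.
January 2008 ends with Friday 2008-01-25.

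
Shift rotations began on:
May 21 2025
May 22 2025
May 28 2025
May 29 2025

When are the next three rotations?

Jun 4 2025, Jun 5 2025, Jun 11 2025

Gaps: 1, 6, 1 days — not constant, but cyclic with period 2.
The events fall on every Wednesday and Thursday.
Next Wednesday: Jun 4 2025.
The following Thursday is Jun 5 2025.
The following Wednesday is Jun 11 2025.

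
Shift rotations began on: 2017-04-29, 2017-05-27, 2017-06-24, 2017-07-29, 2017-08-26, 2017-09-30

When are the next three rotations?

All Saturdays; the gaps (28, 28, 35, 28, 35) vary with month length.
This is the last Saturday of each month.
Last Saturday of October 2017: 2017-10-28.
Last Saturday of November 2017: 2017-11-25.
December 2017 ends with Saturday 2017-12-30.

2017-10-28, 2017-11-25, 2017-12-30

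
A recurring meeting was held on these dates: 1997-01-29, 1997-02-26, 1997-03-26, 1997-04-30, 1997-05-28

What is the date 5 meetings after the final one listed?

Every date is a Wednesday; gaps 28, 28, 35, 28 days.
Each is the last Wednesday of its month (at least one falls on the 29th or later, ruling out '4th Wednesday').
June 1997 ends with Wednesday 1997-06-25.
July 1997 ends with Wednesday 1997-07-30.
Last Wednesday of August 1997: 1997-08-27.
Last Wednesday of September 1997: 1997-09-24.
October 1997 ends with Wednesday 1997-10-29.

1997-10-29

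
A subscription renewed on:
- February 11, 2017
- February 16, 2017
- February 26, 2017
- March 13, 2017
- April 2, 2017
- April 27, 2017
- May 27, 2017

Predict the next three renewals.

July 1, 2017; August 10, 2017; September 24, 2017

Gaps: 5, 10, 15, 20, 25, 30 days — each gap is 5 larger than the previous one.
Next gap: 35 days. May 27, 2017 + 35 days = July 1, 2017.
Next gap: 40 days. July 1, 2017 + 40 days = August 10, 2017.
Next gap: 45 days. August 10, 2017 + 45 days = September 24, 2017.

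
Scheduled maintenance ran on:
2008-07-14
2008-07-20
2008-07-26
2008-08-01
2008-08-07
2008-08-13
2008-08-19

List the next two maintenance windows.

Every event comes 6 days after the last (6, 6, 6, 6, 6, 6).
2008-08-19 + 6 days = 2008-08-25.
2008-08-25 + 6 days = 2008-08-31.

2008-08-25, 2008-08-31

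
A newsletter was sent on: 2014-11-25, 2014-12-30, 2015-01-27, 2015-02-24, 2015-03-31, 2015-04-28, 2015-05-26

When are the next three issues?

All Tuesdays; the gaps (35, 28, 28, 35, 28, 28) vary with month length.
This is the last Tuesday of each month.
Last Tuesday of June 2015: 2015-06-30.
July 2015 ends with Tuesday 2015-07-28.
Last Tuesday of August 2015: 2015-08-25.

2015-06-30, 2015-07-28, 2015-08-25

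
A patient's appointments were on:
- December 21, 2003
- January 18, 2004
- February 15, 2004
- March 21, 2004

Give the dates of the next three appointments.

April 18, 2004; May 16, 2004; June 20, 2004

Gaps: 28, 28, 35 days — a mix of 28 and 35. Every date is a Sunday.
Each is the 3rd Sunday of its month.
April 2004 — 3rd Sunday is April 18, 2004.
May 2004 — 3rd Sunday is May 16, 2004.
June 2004 — 3rd Sunday is June 20, 2004.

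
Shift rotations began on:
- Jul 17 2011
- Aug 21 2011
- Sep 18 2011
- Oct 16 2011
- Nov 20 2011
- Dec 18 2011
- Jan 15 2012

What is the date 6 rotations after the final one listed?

All dates are Sundays, 35, 28, 28, 35, 28, 28 days apart.
Specifically, the 3rd Sunday of each month.
February 2012 — 3rd Sunday is Feb 19 2012.
3rd Sunday of March 2012: Mar 18 2012.
3rd Sunday of April 2012: Apr 15 2012.
May 2012 — 3rd Sunday is May 20 2012.
June 2012 — 3rd Sunday is Jun 17 2012.
July 2012 — 3rd Sunday is Jul 15 2012.

Jul 15 2012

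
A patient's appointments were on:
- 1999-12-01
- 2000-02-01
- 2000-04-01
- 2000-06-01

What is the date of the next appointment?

2000-08-01

The day-of-month is always 1 (62, 60, 61 days between events).
So this recurs on the 1st of every 2 months.
Next: August 2000 → 2000-08-01.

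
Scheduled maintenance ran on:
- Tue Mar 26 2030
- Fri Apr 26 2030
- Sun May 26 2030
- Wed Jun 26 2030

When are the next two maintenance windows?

Fri Jul 26 2030, Mon Aug 26 2030

Each date is the 26th; the gaps (31, 30, 31) track the month lengths.
The rule is the 26th of each month.
July 2030: Fri Jul 26 2030.
Next: August 2030 → Mon Aug 26 2030.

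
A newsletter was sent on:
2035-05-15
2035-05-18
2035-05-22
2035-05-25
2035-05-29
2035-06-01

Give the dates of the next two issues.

2035-06-05, 2035-06-08

The gap pattern 3, 4, 3, 4, 3 repeats every 2 events.
These are the Tuesdays and Fridays of each week.
The following Tuesday is 2035-06-05.
Next Friday: 2035-06-08.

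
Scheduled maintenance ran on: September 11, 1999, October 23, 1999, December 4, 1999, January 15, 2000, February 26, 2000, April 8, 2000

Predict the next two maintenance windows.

May 20, 2000; July 1, 2000

Every event comes 42 days after the last (42, 42, 42, 42, 42).
April 8, 2000 + 42 days = May 20, 2000.
May 20, 2000 + 42 days = July 1, 2000.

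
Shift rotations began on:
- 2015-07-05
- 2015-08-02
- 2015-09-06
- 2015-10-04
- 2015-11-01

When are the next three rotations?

2015-12-06, 2016-01-03, 2016-02-07

Gaps: 28, 35, 28, 28 days — a mix of 28 and 35. Every date is a Sunday.
Each is the 1st Sunday of its month.
December 2015 — 1st Sunday is 2015-12-06.
1st Sunday of January 2016: 2016-01-03.
1st Sunday of February 2016: 2016-02-07.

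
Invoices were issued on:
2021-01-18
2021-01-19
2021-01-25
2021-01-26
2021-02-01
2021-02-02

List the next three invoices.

Every event lands on a Monday or Tuesday (gaps cycle 1, 6, 1, 6, 1).
So the schedule is: every Monday and Tuesday.
Next Monday: 2021-02-08.
The following Tuesday is 2021-02-09.
The following Monday is 2021-02-15.

2021-02-08, 2021-02-09, 2021-02-15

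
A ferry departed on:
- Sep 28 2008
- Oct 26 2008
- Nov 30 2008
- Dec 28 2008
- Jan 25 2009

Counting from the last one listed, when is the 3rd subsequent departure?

Apr 26 2009

These are Sundays with 28, 35, 28, 28-day gaps.
Each is the final Sunday of its month — Nov 30 2008 is past the 28th, so '4th Sunday' doesn't fit.
Last Sunday of February 2009: Feb 22 2009.
Last Sunday of March 2009: Mar 29 2009.
April 2009 ends with Sunday Apr 26 2009.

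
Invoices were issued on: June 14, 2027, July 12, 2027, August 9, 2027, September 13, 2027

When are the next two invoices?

Gaps: 28, 28, 35 days — a mix of 28 and 35. Every date is a Monday.
Each is the 2nd Monday of its month.
October 2027 — 2nd Monday is October 11, 2027.
November 2027 — 2nd Monday is November 8, 2027.

October 11, 2027; November 8, 2027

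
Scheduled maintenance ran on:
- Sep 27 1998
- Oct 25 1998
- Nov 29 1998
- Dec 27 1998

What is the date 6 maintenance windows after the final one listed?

These are Sundays with 28, 35, 28-day gaps.
Each is the final Sunday of its month — Nov 29 1998 is past the 28th, so '4th Sunday' doesn't fit.
Last Sunday of January 1999: Jan 31 1999.
February 1999 ends with Sunday Feb 28 1999.
March 1999 ends with Sunday Mar 28 1999.
April 1999 ends with Sunday Apr 25 1999.
May 1999 ends with Sunday May 30 1999.
Last Sunday of June 1999: Jun 27 1999.

Jun 27 1999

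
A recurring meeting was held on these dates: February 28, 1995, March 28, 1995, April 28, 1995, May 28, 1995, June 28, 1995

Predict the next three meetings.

July 28, 1995; August 28, 1995; September 28, 1995

Each date is the 28th; the gaps (28, 31, 30, 31) track the month lengths.
The rule is the 28th of each month.
Next: July 1995 → July 28, 1995.
Next: August 1995 → August 28, 1995.
September 1995: September 28, 1995.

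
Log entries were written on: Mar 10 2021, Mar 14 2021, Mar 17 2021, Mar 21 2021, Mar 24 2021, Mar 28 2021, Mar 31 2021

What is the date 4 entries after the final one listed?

Gaps: 4, 3, 4, 3, 4, 3 days — not constant, but cyclic with period 2.
The events fall on every Wednesday and Sunday.
Next Sunday: Apr 4 2021.
The following Wednesday is Apr 7 2021.
Next Sunday: Apr 11 2021.
Next Wednesday: Apr 14 2021.

Apr 14 2021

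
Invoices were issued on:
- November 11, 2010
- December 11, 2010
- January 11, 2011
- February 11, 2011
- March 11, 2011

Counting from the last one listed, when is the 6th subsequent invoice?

September 11, 2011

Each date is the 11th; the gaps (30, 31, 31, 28) track the month lengths.
The rule is the 11th of each month.
Next: April 2011 → April 11, 2011.
Next: May 2011 → May 11, 2011.
Next: June 2011 → June 11, 2011.
Next: July 2011 → July 11, 2011.
Next: August 2011 → August 11, 2011.
Next: September 2011 → September 11, 2011.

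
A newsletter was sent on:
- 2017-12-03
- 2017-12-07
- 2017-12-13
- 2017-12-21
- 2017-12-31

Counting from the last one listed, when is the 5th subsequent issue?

Intervals are 4, 6, 8, 10 days — an arithmetic progression with common difference 2.
Next gap: 12 days. 2017-12-31 + 12 days = 2018-01-12.
Next gap: 14 days. 2018-01-12 + 14 days = 2018-01-26.
Next gap: 16 days. 2018-01-26 + 16 days = 2018-02-11.
Next gap: 18 days. 2018-02-11 + 18 days = 2018-03-01.
Next gap: 20 days. 2018-03-01 + 20 days = 2018-03-21.

2018-03-21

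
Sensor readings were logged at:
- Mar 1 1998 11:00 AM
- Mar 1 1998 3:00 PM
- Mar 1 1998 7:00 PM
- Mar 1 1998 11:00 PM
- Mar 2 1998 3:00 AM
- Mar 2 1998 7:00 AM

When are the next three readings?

Mar 2 1998 11:00 AM, Mar 2 1998 3:00 PM, Mar 2 1998 7:00 PM

The interval is a steady 4 hours (4, 4, 4, 4, 4).
Mar 2 1998 7:00 AM + 4 h = Mar 2 1998 11:00 AM.
Mar 2 1998 11:00 AM + 4 h = Mar 2 1998 3:00 PM.
Mar 2 1998 3:00 PM + 4 h = Mar 2 1998 7:00 PM.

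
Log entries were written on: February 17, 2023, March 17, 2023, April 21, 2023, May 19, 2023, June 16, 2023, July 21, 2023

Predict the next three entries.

August 18, 2023; September 15, 2023; October 20, 2023

All dates are Fridays, 28, 35, 28, 28, 35 days apart.
Specifically, the 3rd Friday of each month.
August 2023 — 3rd Friday is August 18, 2023.
3rd Friday of September 2023: September 15, 2023.
3rd Friday of October 2023: October 20, 2023.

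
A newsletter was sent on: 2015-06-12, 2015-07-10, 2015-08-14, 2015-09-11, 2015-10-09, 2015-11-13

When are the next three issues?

2015-12-11, 2016-01-08, 2016-02-12

These are Fridays at 28- or 35-day spacing (28, 35, 28, 28, 35).
The pattern: 2nd Friday of the month.
December 2015 — 2nd Friday is 2015-12-11.
January 2016 — 2nd Friday is 2016-01-08.
2nd Friday of February 2016: 2016-02-12.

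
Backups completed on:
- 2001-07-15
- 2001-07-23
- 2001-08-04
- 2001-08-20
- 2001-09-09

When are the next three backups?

Intervals are 8, 12, 16, 20 days — an arithmetic progression with common difference 4.
Next gap: 24 days. 2001-09-09 + 24 days = 2001-10-03.
Next gap: 28 days. 2001-10-03 + 28 days = 2001-10-31.
Next gap: 32 days. 2001-10-31 + 32 days = 2001-12-02.

2001-10-03, 2001-10-31, 2001-12-02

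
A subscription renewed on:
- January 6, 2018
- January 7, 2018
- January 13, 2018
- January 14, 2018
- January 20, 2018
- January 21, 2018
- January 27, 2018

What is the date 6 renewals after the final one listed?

February 17, 2018

Every event lands on a Saturday or Sunday (gaps cycle 1, 6, 1, 6, 1, 6).
So the schedule is: every Saturday and Sunday.
The following Sunday is January 28, 2018.
Next Saturday: February 3, 2018.
The following Sunday is February 4, 2018.
Next Saturday: February 10, 2018.
Next Sunday: February 11, 2018.
Next Saturday: February 17, 2018.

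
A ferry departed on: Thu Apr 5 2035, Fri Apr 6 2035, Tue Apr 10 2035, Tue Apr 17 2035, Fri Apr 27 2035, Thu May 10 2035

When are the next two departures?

Sat May 26 2035, Thu Jun 14 2035

The spacing grows by 3 each time: 1, 4, 7, 10, 13 days.
Next gap: 16 days. Thu May 10 2035 + 16 days = Sat May 26 2035.
Next gap: 19 days. Sat May 26 2035 + 19 days = Thu Jun 14 2035.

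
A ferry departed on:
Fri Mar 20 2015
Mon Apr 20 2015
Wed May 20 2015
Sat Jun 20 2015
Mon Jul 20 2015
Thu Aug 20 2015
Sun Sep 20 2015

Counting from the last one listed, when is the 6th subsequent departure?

The day-of-month is always 20 (31, 30, 31, 30, 31, 31 days between events).
So this recurs on the 20th of each month.
Next: October 2015 → Tue Oct 20 2015.
November 2015: Fri Nov 20 2015.
Next: December 2015 → Sun Dec 20 2015.
Next: January 2016 → Wed Jan 20 2016.
Next: February 2016 → Sat Feb 20 2016.
Next: March 2016 → Sun Mar 20 2016.

Sun Mar 20 2016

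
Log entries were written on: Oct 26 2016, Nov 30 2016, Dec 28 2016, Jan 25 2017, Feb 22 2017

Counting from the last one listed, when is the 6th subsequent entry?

All Wednesdays; the gaps (35, 28, 28, 28) vary with month length.
This is the last Wednesday of each month.
March 2017 ends with Wednesday Mar 29 2017.
April 2017 ends with Wednesday Apr 26 2017.
Last Wednesday of May 2017: May 31 2017.
Last Wednesday of June 2017: Jun 28 2017.
Last Wednesday of July 2017: Jul 26 2017.
August 2017 ends with Wednesday Aug 30 2017.

Aug 30 2017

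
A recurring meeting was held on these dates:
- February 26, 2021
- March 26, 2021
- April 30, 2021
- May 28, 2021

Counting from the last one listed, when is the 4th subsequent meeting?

These are Fridays with 28, 35, 28-day gaps.
Each is the final Friday of its month — April 30, 2021 is past the 28th, so '4th Friday' doesn't fit.
June 2021 ends with Friday June 25, 2021.
July 2021 ends with Friday July 30, 2021.
Last Friday of August 2021: August 27, 2021.
Last Friday of September 2021: September 24, 2021.

September 24, 2021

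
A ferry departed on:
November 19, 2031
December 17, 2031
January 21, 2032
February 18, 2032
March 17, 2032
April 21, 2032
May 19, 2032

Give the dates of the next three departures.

June 16, 2032; July 21, 2032; August 18, 2032

All dates are Wednesdays, 28, 35, 28, 28, 35, 28 days apart.
Specifically, the 3rd Wednesday of each month.
June 2032 — 3rd Wednesday is June 16, 2032.
3rd Wednesday of July 2032: July 21, 2032.
3rd Wednesday of August 2032: August 18, 2032.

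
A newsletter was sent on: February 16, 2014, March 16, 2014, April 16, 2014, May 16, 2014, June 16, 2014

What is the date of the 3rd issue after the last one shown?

Each date is the 16th; the gaps (28, 31, 30, 31) track the month lengths.
The rule is the 16th of each month.
July 2014: July 16, 2014.
Next: August 2014 → August 16, 2014.
Next: September 2014 → September 16, 2014.

September 16, 2014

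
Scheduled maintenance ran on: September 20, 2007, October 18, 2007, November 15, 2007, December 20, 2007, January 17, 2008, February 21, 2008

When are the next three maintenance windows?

March 20, 2008; April 17, 2008; May 15, 2008

All dates are Thursdays, 28, 28, 35, 28, 35 days apart.
Specifically, the 3rd Thursday of each month.
3rd Thursday of March 2008: March 20, 2008.
April 2008 — 3rd Thursday is April 17, 2008.
3rd Thursday of May 2008: May 15, 2008.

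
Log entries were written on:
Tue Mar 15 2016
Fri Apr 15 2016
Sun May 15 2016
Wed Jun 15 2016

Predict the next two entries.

Fri Jul 15 2016, Mon Aug 15 2016

The day-of-month is always 15 (31, 30, 31 days between events).
So this recurs on the 15th of each month.
July 2016: Fri Jul 15 2016.
Next: August 2016 → Mon Aug 15 2016.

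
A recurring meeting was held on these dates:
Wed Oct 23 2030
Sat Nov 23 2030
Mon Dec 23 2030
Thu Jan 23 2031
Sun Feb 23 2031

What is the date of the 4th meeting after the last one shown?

Mon Jun 23 2031

Each date is the 23rd; the gaps (31, 30, 31, 31) track the month lengths.
The rule is the 23rd of each month.
March 2031: Sun Mar 23 2031.
April 2031: Wed Apr 23 2031.
May 2031: Fri May 23 2031.
June 2031: Mon Jun 23 2031.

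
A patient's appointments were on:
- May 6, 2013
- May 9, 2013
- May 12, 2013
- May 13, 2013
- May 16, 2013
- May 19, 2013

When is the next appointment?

May 20, 2013

Every event lands on a Monday or Thursday or Sunday (gaps cycle 3, 3, 1, 3, 3).
So the schedule is: every Monday, Thursday and Sunday.
The following Monday is May 20, 2013.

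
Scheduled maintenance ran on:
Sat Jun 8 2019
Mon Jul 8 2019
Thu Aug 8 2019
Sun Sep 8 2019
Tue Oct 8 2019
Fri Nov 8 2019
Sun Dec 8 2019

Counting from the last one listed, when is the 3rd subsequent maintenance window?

Sun Mar 8 2020

Each date is the 8th; the gaps (30, 31, 31, 30, 31, 30) track the month lengths.
The rule is the 8th of each month.
Next: January 2020 → Wed Jan 8 2020.
February 2020: Sat Feb 8 2020.
March 2020: Sun Mar 8 2020.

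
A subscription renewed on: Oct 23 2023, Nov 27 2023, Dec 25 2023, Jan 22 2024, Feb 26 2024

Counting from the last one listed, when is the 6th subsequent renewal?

Aug 26 2024

These are Mondays at 28- or 35-day spacing (35, 28, 28, 35).
The pattern: 4th Monday of the month.
4th Monday of March 2024: Mar 25 2024.
April 2024 — 4th Monday is Apr 22 2024.
4th Monday of May 2024: May 27 2024.
4th Monday of June 2024: Jun 24 2024.
4th Monday of July 2024: Jul 22 2024.
August 2024 — 4th Monday is Aug 26 2024.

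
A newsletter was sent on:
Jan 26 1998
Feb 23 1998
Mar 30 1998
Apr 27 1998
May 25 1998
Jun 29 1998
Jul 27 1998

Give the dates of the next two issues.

Aug 31 1998, Sep 28 1998

All Mondays; the gaps (28, 35, 28, 28, 35, 28) vary with month length.
This is the last Monday of each month.
Last Monday of August 1998: Aug 31 1998.
September 1998 ends with Monday Sep 28 1998.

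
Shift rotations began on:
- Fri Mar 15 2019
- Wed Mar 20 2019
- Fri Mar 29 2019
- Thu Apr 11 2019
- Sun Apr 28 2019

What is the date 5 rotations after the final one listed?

The spacing grows by 4 each time: 5, 9, 13, 17 days.
Next gap: 21 days. Sun Apr 28 2019 + 21 days = Sun May 19 2019.
Next gap: 25 days. Sun May 19 2019 + 25 days = Thu Jun 13 2019.
Next gap: 29 days. Thu Jun 13 2019 + 29 days = Fri Jul 12 2019.
Next gap: 33 days. Fri Jul 12 2019 + 33 days = Wed Aug 14 2019.
Next gap: 37 days. Wed Aug 14 2019 + 37 days = Fri Sep 20 2019.

Fri Sep 20 2019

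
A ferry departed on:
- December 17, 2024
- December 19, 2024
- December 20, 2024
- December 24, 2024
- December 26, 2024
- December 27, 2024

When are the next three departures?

December 31, 2024; January 2, 2025; January 3, 2025

Every event lands on a Tuesday or Thursday or Friday (gaps cycle 2, 1, 4, 2, 1).
So the schedule is: every Tuesday, Thursday and Friday.
The following Tuesday is December 31, 2024.
Next Thursday: January 2, 2025.
Next Friday: January 3, 2025.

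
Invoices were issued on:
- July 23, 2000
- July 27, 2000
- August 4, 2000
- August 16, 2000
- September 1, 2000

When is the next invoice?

September 21, 2000

Intervals are 4, 8, 12, 16 days — an arithmetic progression with common difference 4.
Next gap: 20 days. September 1, 2000 + 20 days = September 21, 2000.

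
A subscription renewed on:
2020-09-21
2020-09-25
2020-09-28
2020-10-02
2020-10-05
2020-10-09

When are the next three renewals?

Gaps: 4, 3, 4, 3, 4 days — not constant, but cyclic with period 2.
The events fall on every Monday and Friday.
Next Monday: 2020-10-12.
Next Friday: 2020-10-16.
The following Monday is 2020-10-19.

2020-10-12, 2020-10-16, 2020-10-19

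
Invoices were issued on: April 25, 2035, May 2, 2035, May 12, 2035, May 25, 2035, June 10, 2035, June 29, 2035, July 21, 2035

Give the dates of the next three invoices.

Gaps: 7, 10, 13, 16, 19, 22 days — each gap is 3 larger than the previous one.
Next gap: 25 days. July 21, 2035 + 25 days = August 15, 2035.
Next gap: 28 days. August 15, 2035 + 28 days = September 12, 2035.
Next gap: 31 days. September 12, 2035 + 31 days = October 13, 2035.

August 15, 2035; September 12, 2035; October 13, 2035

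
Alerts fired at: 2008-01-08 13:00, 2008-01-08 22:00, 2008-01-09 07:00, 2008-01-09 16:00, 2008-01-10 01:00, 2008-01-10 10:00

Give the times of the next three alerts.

Spacing: 9, 9, 9, 9, 9 h — constant 9 h.
2008-01-10 10:00 + 9 h = 2008-01-10 19:00.
2008-01-10 19:00 + 9 h = 2008-01-11 04:00.
2008-01-11 04:00 + 9 h = 2008-01-11 13:00.

2008-01-10 19:00, 2008-01-11 04:00, 2008-01-11 13:00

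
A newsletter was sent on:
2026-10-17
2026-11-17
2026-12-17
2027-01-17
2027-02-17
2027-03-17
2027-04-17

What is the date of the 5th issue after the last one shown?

2027-09-17

The day-of-month is always 17 (31, 30, 31, 31, 28, 31 days between events).
So this recurs on the 17th of each month.
Next: May 2027 → 2027-05-17.
Next: June 2027 → 2027-06-17.
Next: July 2027 → 2027-07-17.
August 2027: 2027-08-17.
Next: September 2027 → 2027-09-17.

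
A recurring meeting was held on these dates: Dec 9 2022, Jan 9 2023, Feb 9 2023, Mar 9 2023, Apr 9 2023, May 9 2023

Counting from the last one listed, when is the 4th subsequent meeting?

Sep 9 2023

The day-of-month is always 9 (31, 31, 28, 31, 30 days between events).
So this recurs on the 9th of each month.
Next: June 2023 → Jun 9 2023.
July 2023: Jul 9 2023.
August 2023: Aug 9 2023.
September 2023: Sep 9 2023.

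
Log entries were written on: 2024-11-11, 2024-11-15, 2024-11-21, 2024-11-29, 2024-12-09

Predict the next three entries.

2024-12-21, 2025-01-04, 2025-01-20

Intervals are 4, 6, 8, 10 days — an arithmetic progression with common difference 2.
Next gap: 12 days. 2024-12-09 + 12 days = 2024-12-21.
Next gap: 14 days. 2024-12-21 + 14 days = 2025-01-04.
Next gap: 16 days. 2025-01-04 + 16 days = 2025-01-20.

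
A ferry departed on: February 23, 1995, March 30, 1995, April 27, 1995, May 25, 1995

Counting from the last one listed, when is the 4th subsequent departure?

September 28, 1995

Every date is a Thursday; gaps 35, 28, 28 days.
Each is the last Thursday of its month (at least one falls on the 29th or later, ruling out '4th Thursday').
Last Thursday of June 1995: June 29, 1995.
Last Thursday of July 1995: July 27, 1995.
Last Thursday of August 1995: August 31, 1995.
September 1995 ends with Thursday September 28, 1995.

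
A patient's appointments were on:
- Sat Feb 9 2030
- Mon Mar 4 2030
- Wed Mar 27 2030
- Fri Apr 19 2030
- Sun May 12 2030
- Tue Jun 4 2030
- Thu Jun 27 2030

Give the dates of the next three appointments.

Sat Jul 20 2030, Mon Aug 12 2030, Wed Sep 4 2030

Every event comes 23 days after the last (23, 23, 23, 23, 23, 23).
Thu Jun 27 2030 + 23 days = Sat Jul 20 2030.
Sat Jul 20 2030 + 23 days = Mon Aug 12 2030.
Mon Aug 12 2030 + 23 days = Wed Sep 4 2030.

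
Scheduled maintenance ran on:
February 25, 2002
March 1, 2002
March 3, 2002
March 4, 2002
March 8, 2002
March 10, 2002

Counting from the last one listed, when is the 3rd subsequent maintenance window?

March 17, 2002

The gap pattern 4, 2, 1, 4, 2 repeats every 3 events.
These are the Mondays, Fridays and Sundays of each week.
The following Monday is March 11, 2002.
The following Friday is March 15, 2002.
Next Sunday: March 17, 2002.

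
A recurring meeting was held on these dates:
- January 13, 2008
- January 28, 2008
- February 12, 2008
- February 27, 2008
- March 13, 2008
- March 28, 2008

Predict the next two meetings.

Gaps between consecutive events: 15, 15, 15, 15, 15 days — a constant 15-day interval.
March 28, 2008 + 15 days = April 12, 2008.
April 12, 2008 + 15 days = April 27, 2008.

April 12, 2008; April 27, 2008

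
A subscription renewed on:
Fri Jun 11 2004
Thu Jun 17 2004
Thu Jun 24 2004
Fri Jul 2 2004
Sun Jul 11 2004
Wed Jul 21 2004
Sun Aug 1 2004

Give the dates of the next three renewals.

Fri Aug 13 2004, Thu Aug 26 2004, Thu Sep 9 2004

Gaps: 6, 7, 8, 9, 10, 11 days — each gap is 1 larger than the previous one.
Next gap: 12 days. Sun Aug 1 2004 + 12 days = Fri Aug 13 2004.
Next gap: 13 days. Fri Aug 13 2004 + 13 days = Thu Aug 26 2004.
Next gap: 14 days. Thu Aug 26 2004 + 14 days = Thu Sep 9 2004.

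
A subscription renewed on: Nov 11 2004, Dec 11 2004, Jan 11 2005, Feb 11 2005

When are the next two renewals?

Mar 11 2005, Apr 11 2005

Gaps: 30, 31, 31 days — not constant. Every event is on the 11th of the month.
Pattern: the 11th of each month.
March 2005: Mar 11 2005.
Next: April 2005 → Apr 11 2005.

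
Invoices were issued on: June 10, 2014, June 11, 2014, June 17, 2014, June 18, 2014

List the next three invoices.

June 24, 2014; June 25, 2014; July 1, 2014

Every event lands on a Tuesday or Wednesday (gaps cycle 1, 6, 1).
So the schedule is: every Tuesday and Wednesday.
Next Tuesday: June 24, 2014.
The following Wednesday is June 25, 2014.
The following Tuesday is July 1, 2014.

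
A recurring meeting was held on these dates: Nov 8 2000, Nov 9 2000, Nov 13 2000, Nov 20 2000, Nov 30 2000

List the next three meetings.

The spacing grows by 3 each time: 1, 4, 7, 10 days.
Next gap: 13 days. Nov 30 2000 + 13 days = Dec 13 2000.
Next gap: 16 days. Dec 13 2000 + 16 days = Dec 29 2000.
Next gap: 19 days. Dec 29 2000 + 19 days = Jan 17 2001.

Dec 13 2000, Dec 29 2000, Jan 17 2001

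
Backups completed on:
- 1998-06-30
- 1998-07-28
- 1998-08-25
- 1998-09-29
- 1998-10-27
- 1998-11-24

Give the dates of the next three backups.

1998-12-29, 1999-01-26, 1999-02-23

Every date is a Tuesday; gaps 28, 28, 35, 28, 28 days.
Each is the last Tuesday of its month (at least one falls on the 29th or later, ruling out '4th Tuesday').
December 1998 ends with Tuesday 1998-12-29.
Last Tuesday of January 1999: 1999-01-26.
Last Tuesday of February 1999: 1999-02-23.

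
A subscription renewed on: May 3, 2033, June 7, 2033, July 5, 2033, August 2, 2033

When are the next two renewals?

All dates are Tuesdays, 35, 28, 28 days apart.
Specifically, the 1st Tuesday of each month.
1st Tuesday of September 2033: September 6, 2033.
1st Tuesday of October 2033: October 4, 2033.

September 6, 2033; October 4, 2033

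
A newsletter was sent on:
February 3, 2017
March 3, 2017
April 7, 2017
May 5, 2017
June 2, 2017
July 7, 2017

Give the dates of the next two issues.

These are Fridays at 28- or 35-day spacing (28, 35, 28, 28, 35).
The pattern: 1st Friday of the month.
August 2017 — 1st Friday is August 4, 2017.
September 2017 — 1st Friday is September 1, 2017.

August 4, 2017; September 1, 2017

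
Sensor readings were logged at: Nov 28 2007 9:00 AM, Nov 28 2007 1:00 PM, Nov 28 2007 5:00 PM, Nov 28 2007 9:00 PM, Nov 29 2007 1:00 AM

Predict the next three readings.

Gaps: 4, 4, 4, 4 hours — each event is 4 hours after the previous one.
Nov 29 2007 1:00 AM + 4 h = Nov 29 2007 5:00 AM.
Nov 29 2007 5:00 AM + 4 h = Nov 29 2007 9:00 AM.
Nov 29 2007 9:00 AM + 4 h = Nov 29 2007 1:00 PM.

Nov 29 2007 5:00 AM, Nov 29 2007 9:00 AM, Nov 29 2007 1:00 PM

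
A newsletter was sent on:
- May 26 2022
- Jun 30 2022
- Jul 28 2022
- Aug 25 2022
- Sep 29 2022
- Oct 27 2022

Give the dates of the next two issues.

Every date is a Thursday; gaps 35, 28, 28, 35, 28 days.
Each is the last Thursday of its month (at least one falls on the 29th or later, ruling out '4th Thursday').
Last Thursday of November 2022: Nov 24 2022.
Last Thursday of December 2022: Dec 29 2022.

Nov 24 2022, Dec 29 2022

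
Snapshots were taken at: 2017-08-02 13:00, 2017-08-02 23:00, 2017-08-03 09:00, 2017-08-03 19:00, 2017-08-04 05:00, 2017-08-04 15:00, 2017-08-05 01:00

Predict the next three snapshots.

2017-08-05 11:00, 2017-08-05 21:00, 2017-08-06 07:00

Gaps: 10, 10, 10, 10, 10, 10 hours — each event is 10 hours after the previous one.
2017-08-05 01:00 + 10 h = 2017-08-05 11:00.
2017-08-05 11:00 + 10 h = 2017-08-05 21:00.
2017-08-05 21:00 + 10 h = 2017-08-06 07:00.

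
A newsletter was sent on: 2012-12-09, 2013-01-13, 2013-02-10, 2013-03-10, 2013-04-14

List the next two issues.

All dates are Sundays, 35, 28, 28, 35 days apart.
Specifically, the 2nd Sunday of each month.
May 2013 — 2nd Sunday is 2013-05-12.
2nd Sunday of June 2013: 2013-06-09.

2013-05-12, 2013-06-09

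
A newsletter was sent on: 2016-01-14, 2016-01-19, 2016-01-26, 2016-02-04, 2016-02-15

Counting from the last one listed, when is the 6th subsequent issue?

Gaps: 5, 7, 9, 11 days — each gap is 2 larger than the previous one.
Next gap: 13 days. 2016-02-15 + 13 days = 2016-02-28.
Next gap: 15 days. 2016-02-28 + 15 days = 2016-03-14.
Next gap: 17 days. 2016-03-14 + 17 days = 2016-03-31.
Next gap: 19 days. 2016-03-31 + 19 days = 2016-04-19.
Next gap: 21 days. 2016-04-19 + 21 days = 2016-05-10.
Next gap: 23 days. 2016-05-10 + 23 days = 2016-06-02.

2016-06-02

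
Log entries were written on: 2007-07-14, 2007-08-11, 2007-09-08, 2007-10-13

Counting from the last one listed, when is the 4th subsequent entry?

All dates are Saturdays, 28, 28, 35 days apart.
Specifically, the 2nd Saturday of each month.
2nd Saturday of November 2007: 2007-11-10.
2nd Saturday of December 2007: 2007-12-08.
January 2008 — 2nd Saturday is 2008-01-12.
2nd Saturday of February 2008: 2008-02-09.

2008-02-09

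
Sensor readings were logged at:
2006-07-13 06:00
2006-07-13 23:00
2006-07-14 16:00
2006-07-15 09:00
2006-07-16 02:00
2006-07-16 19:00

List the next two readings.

The interval is a steady 17 hours (17, 17, 17, 17, 17).
2006-07-16 19:00 + 17 h = 2006-07-17 12:00.
2006-07-17 12:00 + 17 h = 2006-07-18 05:00.

2006-07-17 12:00, 2006-07-18 05:00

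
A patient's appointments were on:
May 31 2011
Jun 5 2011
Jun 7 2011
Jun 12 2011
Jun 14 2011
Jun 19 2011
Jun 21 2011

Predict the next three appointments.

Gaps: 5, 2, 5, 2, 5, 2 days — not constant, but cyclic with period 2.
The events fall on every Tuesday and Sunday.
Next Sunday: Jun 26 2011.
The following Tuesday is Jun 28 2011.
The following Sunday is Jul 3 2011.

Jun 26 2011, Jun 28 2011, Jul 3 2011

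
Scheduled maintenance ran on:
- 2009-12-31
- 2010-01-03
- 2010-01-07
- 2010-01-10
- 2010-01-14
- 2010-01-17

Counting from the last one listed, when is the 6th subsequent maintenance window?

Gaps: 3, 4, 3, 4, 3 days — not constant, but cyclic with period 2.
The events fall on every Thursday and Sunday.
Next Thursday: 2010-01-21.
Next Sunday: 2010-01-24.
The following Thursday is 2010-01-28.
The following Sunday is 2010-01-31.
Next Thursday: 2010-02-04.
Next Sunday: 2010-02-07.

2010-02-07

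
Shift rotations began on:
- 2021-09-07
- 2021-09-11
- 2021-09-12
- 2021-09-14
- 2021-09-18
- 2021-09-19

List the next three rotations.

Gaps: 4, 1, 2, 4, 1 days — not constant, but cyclic with period 3.
The events fall on every Tuesday, Saturday and Sunday.
Next Tuesday: 2021-09-21.
The following Saturday is 2021-09-25.
Next Sunday: 2021-09-26.

2021-09-21, 2021-09-25, 2021-09-26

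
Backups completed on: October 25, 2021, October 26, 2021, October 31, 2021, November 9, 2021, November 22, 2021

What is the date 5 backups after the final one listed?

March 27, 2022

Gaps: 1, 5, 9, 13 days — each gap is 4 larger than the previous one.
Next gap: 17 days. November 22, 2021 + 17 days = December 9, 2021.
Next gap: 21 days. December 9, 2021 + 21 days = December 30, 2021.
Next gap: 25 days. December 30, 2021 + 25 days = January 24, 2022.
Next gap: 29 days. January 24, 2022 + 29 days = February 22, 2022.
Next gap: 33 days. February 22, 2022 + 33 days = March 27, 2022.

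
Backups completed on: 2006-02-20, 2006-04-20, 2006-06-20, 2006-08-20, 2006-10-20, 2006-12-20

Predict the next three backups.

The day-of-month is always 20 (59, 61, 61, 61, 61 days between events).
So this recurs on the 20th of every 2 months.
Next: February 2007 → 2007-02-20.
April 2007: 2007-04-20.
June 2007: 2007-06-20.

2007-02-20, 2007-04-20, 2007-06-20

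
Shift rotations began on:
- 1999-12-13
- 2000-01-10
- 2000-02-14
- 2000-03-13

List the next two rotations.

All dates are Mondays, 28, 35, 28 days apart.
Specifically, the 2nd Monday of each month.
April 2000 — 2nd Monday is 2000-04-10.
2nd Monday of May 2000: 2000-05-08.

2000-04-10, 2000-05-08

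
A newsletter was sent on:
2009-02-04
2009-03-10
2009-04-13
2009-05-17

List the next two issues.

The spacing is 34, 34, 34 days — always 34 days.
2009-05-17 + 34 days = 2009-06-20.
2009-06-20 + 34 days = 2009-07-24.

2009-06-20, 2009-07-24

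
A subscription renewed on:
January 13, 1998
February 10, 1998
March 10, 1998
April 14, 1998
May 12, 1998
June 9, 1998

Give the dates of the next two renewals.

Gaps: 28, 28, 35, 28, 28 days — a mix of 28 and 35. Every date is a Tuesday.
Each is the 2nd Tuesday of its month.
July 1998 — 2nd Tuesday is July 14, 1998.
August 1998 — 2nd Tuesday is August 11, 1998.

July 14, 1998; August 11, 1998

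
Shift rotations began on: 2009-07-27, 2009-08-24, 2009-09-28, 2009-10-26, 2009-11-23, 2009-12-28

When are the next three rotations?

These are Mondays at 28- or 35-day spacing (28, 35, 28, 28, 35).
The pattern: 4th Monday of the month.
January 2010 — 4th Monday is 2010-01-25.
4th Monday of February 2010: 2010-02-22.
4th Monday of March 2010: 2010-03-22.

2010-01-25, 2010-02-22, 2010-03-22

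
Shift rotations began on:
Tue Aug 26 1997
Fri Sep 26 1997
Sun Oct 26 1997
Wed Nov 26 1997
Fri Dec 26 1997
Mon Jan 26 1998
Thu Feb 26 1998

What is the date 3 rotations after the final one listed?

The day-of-month is always 26 (31, 30, 31, 30, 31, 31 days between events).
So this recurs on the 26th of each month.
Next: March 1998 → Thu Mar 26 1998.
April 1998: Sun Apr 26 1998.
May 1998: Tue May 26 1998.

Tue May 26 1998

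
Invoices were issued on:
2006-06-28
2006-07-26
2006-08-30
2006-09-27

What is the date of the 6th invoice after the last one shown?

2007-03-28

These are Wednesdays with 28, 35, 28-day gaps.
Each is the final Wednesday of its month — 2006-08-30 is past the 28th, so '4th Wednesday' doesn't fit.
October 2006 ends with Wednesday 2006-10-25.
November 2006 ends with Wednesday 2006-11-29.
Last Wednesday of December 2006: 2006-12-27.
Last Wednesday of January 2007: 2007-01-31.
February 2007 ends with Wednesday 2007-02-28.
March 2007 ends with Wednesday 2007-03-28.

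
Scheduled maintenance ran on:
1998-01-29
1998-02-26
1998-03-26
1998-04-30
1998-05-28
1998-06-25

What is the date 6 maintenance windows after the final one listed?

1998-12-31

Every date is a Thursday; gaps 28, 28, 35, 28, 28 days.
Each is the last Thursday of its month (at least one falls on the 29th or later, ruling out '4th Thursday').
Last Thursday of July 1998: 1998-07-30.
Last Thursday of August 1998: 1998-08-27.
Last Thursday of September 1998: 1998-09-24.
Last Thursday of October 1998: 1998-10-29.
Last Thursday of November 1998: 1998-11-26.
Last Thursday of December 1998: 1998-12-31.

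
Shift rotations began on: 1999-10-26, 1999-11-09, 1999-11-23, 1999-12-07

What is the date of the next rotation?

The spacing is 14, 14, 14 days — always 14 days.
1999-12-07 + 14 days = 1999-12-21.

1999-12-21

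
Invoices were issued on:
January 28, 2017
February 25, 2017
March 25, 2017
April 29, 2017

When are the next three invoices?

May 27, 2017; June 24, 2017; July 29, 2017

Every date is a Saturday; gaps 28, 28, 35 days.
Each is the last Saturday of its month (at least one falls on the 29th or later, ruling out '4th Saturday').
May 2017 ends with Saturday May 27, 2017.
Last Saturday of June 2017: June 24, 2017.
Last Saturday of July 2017: July 29, 2017.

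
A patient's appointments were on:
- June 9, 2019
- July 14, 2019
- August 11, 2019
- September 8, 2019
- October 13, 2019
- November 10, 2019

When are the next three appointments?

All dates are Sundays, 35, 28, 28, 35, 28 days apart.
Specifically, the 2nd Sunday of each month.
2nd Sunday of December 2019: December 8, 2019.
2nd Sunday of January 2020: January 12, 2020.
February 2020 — 2nd Sunday is February 9, 2020.

December 8, 2019; January 12, 2020; February 9, 2020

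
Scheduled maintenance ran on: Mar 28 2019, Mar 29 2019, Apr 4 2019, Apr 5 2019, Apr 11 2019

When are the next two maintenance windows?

Gaps: 1, 6, 1, 6 days — not constant, but cyclic with period 2.
The events fall on every Thursday and Friday.
Next Friday: Apr 12 2019.
The following Thursday is Apr 18 2019.

Apr 12 2019, Apr 18 2019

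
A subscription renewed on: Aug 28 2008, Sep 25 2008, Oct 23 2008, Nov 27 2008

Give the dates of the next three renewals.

Gaps: 28, 28, 35 days — a mix of 28 and 35. Every date is a Thursday.
Each is the 4th Thursday of its month.
December 2008 — 4th Thursday is Dec 25 2008.
January 2009 — 4th Thursday is Jan 22 2009.
4th Thursday of February 2009: Feb 26 2009.

Dec 25 2008, Jan 22 2009, Feb 26 2009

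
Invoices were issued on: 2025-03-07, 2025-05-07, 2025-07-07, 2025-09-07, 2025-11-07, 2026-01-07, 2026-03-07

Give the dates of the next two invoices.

2026-05-07, 2026-07-07

Each date is the 7th; the gaps (61, 61, 62, 61, 61, 59) track the month lengths.
The rule is the 7th of every 2 months.
May 2026: 2026-05-07.
Next: July 2026 → 2026-07-07.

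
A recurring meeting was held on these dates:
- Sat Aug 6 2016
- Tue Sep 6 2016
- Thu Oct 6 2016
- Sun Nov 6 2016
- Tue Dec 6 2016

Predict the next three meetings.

Fri Jan 6 2017, Mon Feb 6 2017, Mon Mar 6 2017

The day-of-month is always 6 (31, 30, 31, 30 days between events).
So this recurs on the 6th of each month.
January 2017: Fri Jan 6 2017.
February 2017: Mon Feb 6 2017.
Next: March 2017 → Mon Mar 6 2017.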